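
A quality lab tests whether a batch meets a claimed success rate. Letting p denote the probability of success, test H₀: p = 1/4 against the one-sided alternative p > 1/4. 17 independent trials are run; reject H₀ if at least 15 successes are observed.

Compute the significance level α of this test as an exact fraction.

319/4294967296

Under H₀, X ~ Binomial(17, 1/4), and α = P(X ≥ 15).
P(X ≥ 15) = Σ_{j=15}^{17} C(17,j)·(1/4)^j·(3/4)^{17-j} = 319/4294967296.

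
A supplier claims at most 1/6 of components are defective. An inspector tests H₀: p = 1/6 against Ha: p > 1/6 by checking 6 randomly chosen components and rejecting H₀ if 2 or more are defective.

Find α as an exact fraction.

12281/46656

The significance level is the probability, assuming p = 1/6, of seeing 2 or more defectives in 6 draws.
Computing the lower-tail complement: 1 − 34375/46656 = 12281/46656.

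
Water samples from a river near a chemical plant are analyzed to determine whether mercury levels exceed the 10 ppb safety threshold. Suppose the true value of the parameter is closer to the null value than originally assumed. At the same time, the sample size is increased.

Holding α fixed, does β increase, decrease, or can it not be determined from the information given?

Cannot be determined from the information given.

The first change alone would make β increase; the second alone would make β decrease. Which effect dominates depends on the magnitudes, which are not given.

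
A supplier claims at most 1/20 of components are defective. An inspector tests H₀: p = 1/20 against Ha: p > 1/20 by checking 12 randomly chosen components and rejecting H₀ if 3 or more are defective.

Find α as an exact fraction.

α = P(reject H₀ | H₀ true) = P(Y ≥ 3 | p = 1/20), Y ~ Binomial(12, 1/20).
α = 1 − P(Y ≤ 2) = 1 − 803169679771931/819200000000000 = 16030320228069/819200000000000.

16030320228069/819200000000000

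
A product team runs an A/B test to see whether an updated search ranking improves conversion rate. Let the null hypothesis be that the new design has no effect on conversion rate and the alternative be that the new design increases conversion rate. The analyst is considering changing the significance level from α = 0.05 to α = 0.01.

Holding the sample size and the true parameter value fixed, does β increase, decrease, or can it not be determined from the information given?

It increases.

Tightening α shrinks the rejection region. When Ha holds, fewer sample outcomes clear the stricter threshold, so more fall in the acceptance region.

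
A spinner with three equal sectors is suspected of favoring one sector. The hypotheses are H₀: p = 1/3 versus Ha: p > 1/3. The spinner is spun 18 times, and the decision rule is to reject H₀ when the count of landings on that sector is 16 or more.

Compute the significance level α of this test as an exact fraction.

649/387420489

The Type I error probability is α = P(Y ≥ 16) computed under H₀, where Y ~ Binomial(18, 1/3).
Summing C(18,j)(1/3)^j(2/3)^{18−j} for j = 16,…,18 gives 649/387420489.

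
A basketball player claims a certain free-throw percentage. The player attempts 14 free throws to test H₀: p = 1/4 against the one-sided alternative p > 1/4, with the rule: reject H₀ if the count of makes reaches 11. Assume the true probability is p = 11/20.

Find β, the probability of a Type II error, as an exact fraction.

767413934602409223/819200000000000000

β = P(fail to reject H₀ | Ha true) = P(K ≤ 10 | p = 11/20), K ~ Binomial(14, 11/20).
Equivalently, β = 1 − P(K ≥ 11) = 767413934602409223/819200000000000000.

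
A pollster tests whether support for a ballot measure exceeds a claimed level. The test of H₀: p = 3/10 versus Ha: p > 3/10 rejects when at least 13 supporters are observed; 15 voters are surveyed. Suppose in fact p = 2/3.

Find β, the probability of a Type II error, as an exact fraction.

13210219/14348907

A Type II error is failing to reject when Ha holds: with p = 2/3, β = P(S ≤ 12).
Adding the binomial probabilities P(S=0)+…+P(S=12) at p = 2/3 gives 13210219/14348907.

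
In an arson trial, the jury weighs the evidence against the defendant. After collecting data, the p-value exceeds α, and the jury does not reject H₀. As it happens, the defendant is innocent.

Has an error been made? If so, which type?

No error — this is a correct decision.

The conventional null hypothesis here is that the defendant is innocent.
The test retained a true H₀ — the decision matches the true state.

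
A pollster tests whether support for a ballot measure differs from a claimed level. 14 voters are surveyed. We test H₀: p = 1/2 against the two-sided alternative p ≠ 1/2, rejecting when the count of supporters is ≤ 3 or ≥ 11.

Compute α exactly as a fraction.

235/4096

Under H₀, Y ~ Binomial(14, 1/2); α is the probability of landing in either tail, P(Y ≤ 3) + P(Y ≥ 11).
Each tail has probability (1 + 14 + 91 + 364)/16384; doubling gives α = 940/16384 = 235/4096.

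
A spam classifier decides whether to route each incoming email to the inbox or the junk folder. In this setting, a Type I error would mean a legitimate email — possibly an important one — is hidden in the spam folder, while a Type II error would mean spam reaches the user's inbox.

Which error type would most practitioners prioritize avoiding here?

Type I error

The Type I consequence (a legitimate email — possibly an important one — is hidden in the spam folder) is more severe than the Type II consequence (spam reaches the user's inbox).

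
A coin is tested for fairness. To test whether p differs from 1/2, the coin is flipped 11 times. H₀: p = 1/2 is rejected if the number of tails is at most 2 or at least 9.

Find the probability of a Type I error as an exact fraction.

67/1024

The significance level is the null-hypothesis probability of the rejection region {≤2} ∪ {≥9}.
Each tail has probability (1 + 11 + 55)/2048; doubling gives α = 134/2048 = 67/1024.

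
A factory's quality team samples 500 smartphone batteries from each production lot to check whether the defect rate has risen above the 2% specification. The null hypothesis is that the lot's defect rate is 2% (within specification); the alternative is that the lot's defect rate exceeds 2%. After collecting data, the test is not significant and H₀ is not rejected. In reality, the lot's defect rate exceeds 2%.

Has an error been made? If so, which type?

Type II error

H₀ was not rejected, but H₀ is actually false.
Failing to reject a false null hypothesis is a Type II error (false negative).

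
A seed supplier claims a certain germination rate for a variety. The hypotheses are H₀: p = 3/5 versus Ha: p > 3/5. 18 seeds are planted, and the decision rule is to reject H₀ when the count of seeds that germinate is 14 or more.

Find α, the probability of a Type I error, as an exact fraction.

71844977349/762939453125

α = P(reject H₀ | H₀ true) = P(X ≥ 14 | p = 3/5), with X ~ Binomial(18, 3/5).
Summing C(18,j)(3/5)^j(2/5)^{18−j} for j = 14,…,18 gives 71844977349/762939453125.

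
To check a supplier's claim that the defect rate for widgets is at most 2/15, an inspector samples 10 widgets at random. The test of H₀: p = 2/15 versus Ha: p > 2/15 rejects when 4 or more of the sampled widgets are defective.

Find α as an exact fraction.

The significance level is the probability, assuming p = 2/15, of seeing 4 or more defectives in 10 draws.
Computing the lower-tail complement: 1 − 185672861803/192216796875 = 6543935072/192216796875.

6543935072/192216796875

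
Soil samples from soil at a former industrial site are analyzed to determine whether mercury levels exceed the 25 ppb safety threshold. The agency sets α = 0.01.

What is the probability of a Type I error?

The significance level α is, by definition, the probability of a Type I error — P(reject H₀ | H₀ true).

0.01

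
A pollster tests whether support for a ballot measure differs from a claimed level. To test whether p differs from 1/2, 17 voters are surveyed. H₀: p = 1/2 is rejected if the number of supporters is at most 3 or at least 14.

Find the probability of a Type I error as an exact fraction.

The significance level is the null-hypothesis probability of the rejection region {≤3} ∪ {≥14}.
By symmetry, α = 2·P(X ≤ 3) = 2·(1 + 17 + 136 + 680)/131072 = 1668/131072 = 417/32768.

417/32768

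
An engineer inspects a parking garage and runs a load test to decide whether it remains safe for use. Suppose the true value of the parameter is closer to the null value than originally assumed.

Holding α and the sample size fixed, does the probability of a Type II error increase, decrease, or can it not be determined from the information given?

A smaller true effect puts the Ha sampling distribution closer to H₀, so more of it falls in the non-rejection region.

It increases.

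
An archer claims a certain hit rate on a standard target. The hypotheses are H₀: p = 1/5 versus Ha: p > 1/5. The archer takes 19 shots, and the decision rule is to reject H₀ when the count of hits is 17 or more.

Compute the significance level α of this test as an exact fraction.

2813/19073486328125

Under H₀, S ~ Binomial(19, 1/5), and α = P(S ≥ 17).
P(S ≥ 17) = Σ_{j=17}^{19} C(19,j)·(1/5)^j·(4/5)^{19-j} = 2813/19073486328125.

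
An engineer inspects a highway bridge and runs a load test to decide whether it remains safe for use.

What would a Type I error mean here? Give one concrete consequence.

A Type I error would mean concluding that the structure is structurally deficient when in fact the structure meets the required load capacity (safe). Consequence: a sound structure is closed unnecessarily, at significant cost and disruption.

With the conventional null hypothesis that the structure meets the required load capacity (safe):
A Type I error is rejecting H₀ when H₀ is true.
Here that means closing the structure for repairs when actually the structure meets the required load capacity (safe).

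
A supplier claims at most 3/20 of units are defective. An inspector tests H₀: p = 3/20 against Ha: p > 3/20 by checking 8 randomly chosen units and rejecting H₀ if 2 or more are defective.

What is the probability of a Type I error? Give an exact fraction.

α = P(reject H₀ | H₀ true) = P(X ≥ 2 | p = 3/20), X ~ Binomial(8, 3/20).
α = 1 − P(X ≤ 1) = 1 − 16823885593/25600000000 = 8776114407/25600000000.

8776114407/25600000000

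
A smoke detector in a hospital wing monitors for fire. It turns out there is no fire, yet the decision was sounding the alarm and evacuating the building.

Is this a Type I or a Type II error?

Type I error

The null hypothesis here is that there is no fire.
'Sounding the alarm and evacuating the building' corresponds to rejecting H₀.
H₀ was rejected but H₀ is true — a Type I error (false positive).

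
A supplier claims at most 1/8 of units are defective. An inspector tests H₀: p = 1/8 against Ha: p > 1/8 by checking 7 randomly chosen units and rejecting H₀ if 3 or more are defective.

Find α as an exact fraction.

97119/2097152

α = P(reject H₀ | H₀ true) = P(S ≥ 3 | p = 1/8), S ~ Binomial(7, 1/8).
α = 1 − P(S ≤ 2) = 1 − 2000033/2097152 = 97119/2097152.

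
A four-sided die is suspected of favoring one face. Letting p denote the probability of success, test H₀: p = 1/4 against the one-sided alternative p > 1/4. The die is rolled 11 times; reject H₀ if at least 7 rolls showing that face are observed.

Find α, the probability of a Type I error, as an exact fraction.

Under H₀, K ~ Binomial(11, 1/4), and α = P(K ≥ 7).
Summing C(11,j)(1/4)^j(3/4)^{11−j} for j = 7,…,11 gives 15857/2097152.

15857/2097152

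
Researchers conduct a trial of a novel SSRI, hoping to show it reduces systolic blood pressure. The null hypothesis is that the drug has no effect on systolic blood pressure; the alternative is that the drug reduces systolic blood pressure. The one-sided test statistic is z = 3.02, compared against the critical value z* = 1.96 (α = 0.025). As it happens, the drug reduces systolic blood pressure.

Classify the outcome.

No error (correct decision).

Since z = 3.02 > z* = 1.96, H₀ is rejected.
H₀ is false (actually the drug reduces systolic blood pressure).
The decision matches the true state — no error.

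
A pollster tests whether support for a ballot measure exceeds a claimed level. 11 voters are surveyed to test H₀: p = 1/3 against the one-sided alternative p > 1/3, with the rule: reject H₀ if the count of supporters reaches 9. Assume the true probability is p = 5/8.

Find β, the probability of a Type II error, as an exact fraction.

A Type II error is failing to reject when Ha holds: with p = 5/8, β = P(Y ≤ 8).
Summing C(11,j)·(5/8)^j·(3/8)^{11-j} for j = 0..8 gives 7252043967/8589934592.

7252043967/8589934592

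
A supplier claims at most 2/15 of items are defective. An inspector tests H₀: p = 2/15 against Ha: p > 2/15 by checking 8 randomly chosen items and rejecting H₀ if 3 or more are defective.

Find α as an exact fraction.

67527008/854296875

Under H₀, K ~ Binomial(8, 2/15); the Type I error rate is P(K ≥ 3).
Via the complement, α = 1 − Σ_{j=0}^{2} C(8,j)(2/15)^j(13/15)^{8-j} = 67527008/854296875.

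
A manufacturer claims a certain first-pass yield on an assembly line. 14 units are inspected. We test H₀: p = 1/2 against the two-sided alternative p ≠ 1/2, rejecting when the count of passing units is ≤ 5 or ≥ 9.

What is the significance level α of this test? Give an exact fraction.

3473/8192

The significance level is the null-hypothesis probability of the rejection region {≤5} ∪ {≥9}.
Each tail has probability (1 + 14 + 91 + 364 + 1001 + 2002)/16384; doubling gives α = 6946/16384 = 3473/8192.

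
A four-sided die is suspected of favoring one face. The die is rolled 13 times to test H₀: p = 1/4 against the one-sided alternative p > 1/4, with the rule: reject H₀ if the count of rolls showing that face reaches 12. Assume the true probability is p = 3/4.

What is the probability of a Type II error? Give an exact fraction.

3662863/4194304

Under the alternative p = 3/4, S ~ Binomial(13, 3/4); β is the probability the test does not reject, P(S < 12).
Equivalently, β = 1 − P(S ≥ 12) = 3662863/4194304.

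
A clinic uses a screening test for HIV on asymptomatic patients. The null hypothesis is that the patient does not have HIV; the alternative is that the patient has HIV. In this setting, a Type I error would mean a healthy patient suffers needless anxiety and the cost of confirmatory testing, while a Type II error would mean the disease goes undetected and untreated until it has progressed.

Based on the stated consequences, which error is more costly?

Type II error

The Type II consequence (the disease goes undetected and untreated until it has progressed) is more severe than the Type I consequence (a healthy patient suffers needless anxiety and the cost of confirmatory testing).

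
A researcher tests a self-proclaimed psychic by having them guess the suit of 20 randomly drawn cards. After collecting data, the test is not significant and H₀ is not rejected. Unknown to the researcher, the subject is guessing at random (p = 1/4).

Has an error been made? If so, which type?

Neither — the decision is correct.

The conventional null hypothesis here is that the subject is guessing at random (p = 1/4).
The test retained a true H₀ — the decision matches the true state.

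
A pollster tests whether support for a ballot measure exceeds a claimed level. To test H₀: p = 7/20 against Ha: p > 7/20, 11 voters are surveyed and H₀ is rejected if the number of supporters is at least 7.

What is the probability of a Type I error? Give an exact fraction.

1026922708651/20480000000000

Under H₀, Y ~ Binomial(11, 7/20), and α = P(Y ≥ 7).
Summing C(11,j)(7/20)^j(13/20)^{11−j} for j = 7,…,11 gives 1026922708651/20480000000000.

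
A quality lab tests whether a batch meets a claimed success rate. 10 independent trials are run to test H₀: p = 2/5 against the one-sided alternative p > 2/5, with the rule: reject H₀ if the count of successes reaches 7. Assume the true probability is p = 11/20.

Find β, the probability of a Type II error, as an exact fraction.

1878942860721/2560000000000

A Type II error is failing to reject when Ha holds: with p = 11/20, β = P(Y ≤ 6).
Summing C(10,j)·(11/20)^j·(9/20)^{10-j} for j = 0..6 gives 1878942860721/2560000000000.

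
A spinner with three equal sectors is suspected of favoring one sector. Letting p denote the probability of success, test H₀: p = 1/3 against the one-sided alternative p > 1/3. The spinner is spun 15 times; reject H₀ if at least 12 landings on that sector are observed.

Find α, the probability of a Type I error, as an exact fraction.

Under H₀, X ~ Binomial(15, 1/3), and α = P(X ≥ 12).
Adding the binomial terms for j = 12 through 15 with p = 1/3 yields 4091/14348907.

4091/14348907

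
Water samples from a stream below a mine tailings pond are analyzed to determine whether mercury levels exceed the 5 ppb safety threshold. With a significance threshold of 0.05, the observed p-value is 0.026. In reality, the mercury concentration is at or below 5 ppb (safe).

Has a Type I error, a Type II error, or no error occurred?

The conventional null hypothesis is that the mercury concentration is at or below 5 ppb (safe).
Since p = 0.026 < α = 0.05, H₀ is rejected.
H₀ is true (actually the mercury concentration is at or below 5 ppb (safe)).
Rejecting a true H₀ is a Type I error.

Type I error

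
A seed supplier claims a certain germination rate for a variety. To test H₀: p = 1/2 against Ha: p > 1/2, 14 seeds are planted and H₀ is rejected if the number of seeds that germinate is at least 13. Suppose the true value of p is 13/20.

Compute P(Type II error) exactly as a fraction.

Under the alternative p = 13/20, Y ~ Binomial(14, 13/20); β is the probability the test does not reject, P(Y < 13).
Adding the binomial probabilities P(Y=0)+…+P(Y=12) at p = 13/20 gives 1604780863168259917/1638400000000000000.

1604780863168259917/1638400000000000000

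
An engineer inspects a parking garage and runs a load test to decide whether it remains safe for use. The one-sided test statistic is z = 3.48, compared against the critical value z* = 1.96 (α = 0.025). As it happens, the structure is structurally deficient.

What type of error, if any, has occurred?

The conventional null hypothesis is that the structure meets the required load capacity (safe).
Since z = 3.48 > z* = 1.96, H₀ is rejected.
H₀ is false (actually the structure is structurally deficient).
The decision matches the true state — no error.

Neither — the decision is correct.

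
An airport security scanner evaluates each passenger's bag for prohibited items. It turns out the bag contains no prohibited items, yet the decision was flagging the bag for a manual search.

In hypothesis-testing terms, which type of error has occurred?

Type I error

The null hypothesis here is that the bag contains no prohibited items.
'Flagging the bag for a manual search' corresponds to rejecting H₀.
H₀ was rejected but H₀ is true — a Type I error (false positive).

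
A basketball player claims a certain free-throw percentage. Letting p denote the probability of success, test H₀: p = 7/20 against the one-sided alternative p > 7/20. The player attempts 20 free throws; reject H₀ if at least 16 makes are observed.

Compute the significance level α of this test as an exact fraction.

Under H₀, Y ~ Binomial(20, 7/20), and α = P(Y ≥ 16).
Adding the binomial terms for j = 16 through 20 with p = 7/20 yields 1309170390051900216169/26214400000000000000000000.

1309170390051900216169/26214400000000000000000000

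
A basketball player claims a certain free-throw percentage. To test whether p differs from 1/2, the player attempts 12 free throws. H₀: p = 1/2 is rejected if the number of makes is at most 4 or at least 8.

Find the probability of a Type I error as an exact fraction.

397/1024

Under H₀, Y ~ Binomial(12, 1/2); α is the probability of landing in either tail, P(Y ≤ 4) + P(Y ≥ 8).
Each tail has probability (1 + 12 + 66 + 220 + 495)/4096; doubling gives α = 1588/4096 = 397/1024.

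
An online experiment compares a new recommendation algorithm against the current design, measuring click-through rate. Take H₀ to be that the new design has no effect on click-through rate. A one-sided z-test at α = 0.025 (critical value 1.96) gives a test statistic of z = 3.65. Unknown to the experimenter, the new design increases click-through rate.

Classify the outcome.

No error (correct decision).

Since z = 3.65 > z* = 1.96, H₀ is rejected.
H₀ is false (actually the new design increases click-through rate).
The decision matches the true state — no error.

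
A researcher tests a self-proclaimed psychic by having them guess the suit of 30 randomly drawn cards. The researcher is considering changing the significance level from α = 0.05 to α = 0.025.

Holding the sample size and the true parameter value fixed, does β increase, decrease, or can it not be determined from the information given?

It increases.

Lowering α raises the bar for rejection; under Ha, the test now fails to reject on outcomes it previously would have rejected.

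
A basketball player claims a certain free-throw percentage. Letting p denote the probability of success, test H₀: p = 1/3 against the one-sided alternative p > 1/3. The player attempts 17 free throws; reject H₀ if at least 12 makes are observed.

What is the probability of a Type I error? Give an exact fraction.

80705/43046721

Under H₀, X ~ Binomial(17, 1/3), and α = P(X ≥ 12).
P(X ≥ 12) = Σ_{j=12}^{17} C(17,j)·(1/3)^j·(2/3)^{17-j} = 80705/43046721.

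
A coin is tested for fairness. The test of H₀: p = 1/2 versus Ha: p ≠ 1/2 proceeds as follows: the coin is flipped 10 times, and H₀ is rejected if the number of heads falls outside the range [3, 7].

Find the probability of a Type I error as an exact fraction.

7/64

Under H₀, S ~ Binomial(10, 1/2); α is the probability of landing in either tail, P(S ≤ 2) + P(S ≥ 8).
The two tails are symmetric, so α = 2·(1 + 10 + 45)/2^10 = 112/1024 = 7/64.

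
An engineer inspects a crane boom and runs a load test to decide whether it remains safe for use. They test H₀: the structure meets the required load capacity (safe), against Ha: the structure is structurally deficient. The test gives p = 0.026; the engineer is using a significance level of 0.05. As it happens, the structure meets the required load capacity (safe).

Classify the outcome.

Since p = 0.026 < α = 0.05, H₀ is rejected.
H₀ is true (actually the structure meets the required load capacity (safe)).
Rejecting a true H₀ is a Type I error.

Type I error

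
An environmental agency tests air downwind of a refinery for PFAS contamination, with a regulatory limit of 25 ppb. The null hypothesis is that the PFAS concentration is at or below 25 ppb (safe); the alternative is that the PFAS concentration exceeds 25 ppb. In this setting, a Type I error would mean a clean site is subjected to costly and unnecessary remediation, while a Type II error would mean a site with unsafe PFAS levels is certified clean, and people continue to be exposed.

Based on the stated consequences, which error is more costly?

The Type II consequence (a site with unsafe PFAS levels is certified clean, and people continue to be exposed) is more severe than the Type I consequence (a clean site is subjected to costly and unnecessary remediation).

Type II error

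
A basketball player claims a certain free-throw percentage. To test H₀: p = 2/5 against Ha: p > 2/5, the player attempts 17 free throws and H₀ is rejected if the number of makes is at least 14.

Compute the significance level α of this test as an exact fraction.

The Type I error probability is α = P(X ≥ 14) computed under H₀, where X ~ Binomial(17, 2/5).
Summing C(17,j)(2/5)^j(3/5)^{17−j} for j = 14,…,17 gives 68878336/152587890625.

68878336/152587890625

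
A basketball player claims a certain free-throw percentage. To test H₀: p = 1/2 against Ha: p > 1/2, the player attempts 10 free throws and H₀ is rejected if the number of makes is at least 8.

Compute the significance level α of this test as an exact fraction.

7/128

α = P(reject H₀ | H₀ true) = P(S ≥ 8 | p = 1/2), with S ~ Binomial(10, 1/2).
That's C(10,8) + C(10,9) + C(10,10) over 2^10, i.e. (45 + 10 + 1)/1024 = 56/1024 = 7/128.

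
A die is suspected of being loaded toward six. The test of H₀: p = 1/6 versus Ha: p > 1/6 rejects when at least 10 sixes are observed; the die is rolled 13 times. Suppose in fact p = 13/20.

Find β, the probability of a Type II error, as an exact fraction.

A Type II error is failing to reject when Ha holds: with p = 13/20, β = P(S ≤ 9).
Adding the binomial probabilities P(S=0)+…+P(S=9) at p = 13/20 gives 739046497348117/1024000000000000.

739046497348117/1024000000000000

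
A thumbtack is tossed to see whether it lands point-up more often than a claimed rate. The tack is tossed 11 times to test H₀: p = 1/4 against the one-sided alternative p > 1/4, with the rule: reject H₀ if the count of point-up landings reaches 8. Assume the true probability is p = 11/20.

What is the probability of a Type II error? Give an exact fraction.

828290341647/1024000000000

Under the alternative p = 11/20, X ~ Binomial(11, 11/20); β is the probability the test does not reject, P(X < 8).
Adding the binomial probabilities P(X=0)+…+P(X=7) at p = 11/20 gives 828290341647/1024000000000.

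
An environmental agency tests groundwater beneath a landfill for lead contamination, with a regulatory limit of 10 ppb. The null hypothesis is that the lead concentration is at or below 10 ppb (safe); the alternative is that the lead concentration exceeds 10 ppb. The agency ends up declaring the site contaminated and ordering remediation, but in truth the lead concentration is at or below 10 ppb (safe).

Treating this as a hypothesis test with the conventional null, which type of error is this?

Type I error

'Declaring the site contaminated and ordering remediation' corresponds to rejecting H₀.
H₀ was rejected but H₀ is true — a Type I error (false positive).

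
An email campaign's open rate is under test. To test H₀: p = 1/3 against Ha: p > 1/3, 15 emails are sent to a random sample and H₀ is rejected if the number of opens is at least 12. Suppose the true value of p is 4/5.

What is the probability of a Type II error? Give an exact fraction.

10737240461/30517578125

Under the alternative p = 4/5, S ~ Binomial(15, 4/5); β is the probability the test does not reject, P(S < 12).
Equivalently, β = 1 − P(S ≥ 12) = 10737240461/30517578125.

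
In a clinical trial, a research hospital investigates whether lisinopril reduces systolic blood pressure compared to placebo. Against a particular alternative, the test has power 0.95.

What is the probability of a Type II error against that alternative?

Power = 1 − β, so β = 1 − 0.95 = 0.05.

0.05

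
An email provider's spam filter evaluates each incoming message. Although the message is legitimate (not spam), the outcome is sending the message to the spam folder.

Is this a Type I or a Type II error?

Type I error

The null hypothesis here is that the message is legitimate (not spam).
'Sending the message to the spam folder' corresponds to rejecting H₀.
H₀ was rejected but H₀ is true — a Type I error (false positive).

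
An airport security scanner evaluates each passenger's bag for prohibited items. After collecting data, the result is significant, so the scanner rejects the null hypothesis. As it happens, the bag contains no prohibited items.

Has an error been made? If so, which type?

Type I error

The conventional null hypothesis here is that the bag contains no prohibited items.
H₀ was rejected, but H₀ is actually true.
Rejecting a true null hypothesis is a Type I error (false positive).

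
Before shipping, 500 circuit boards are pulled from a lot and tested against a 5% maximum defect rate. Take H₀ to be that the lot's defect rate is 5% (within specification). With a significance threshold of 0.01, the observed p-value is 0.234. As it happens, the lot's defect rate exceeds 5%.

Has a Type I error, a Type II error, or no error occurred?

Since p = 0.234 ≥ α = 0.01, H₀ is not rejected.
H₀ is false (actually the lot's defect rate exceeds 5%).
Failing to reject a false H₀ is a Type II error.

Type II error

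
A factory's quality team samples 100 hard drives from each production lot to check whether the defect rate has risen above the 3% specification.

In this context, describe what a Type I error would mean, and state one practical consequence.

A Type I error would mean concluding that the lot's defect rate exceeds 3% when in fact the lot's defect rate is 3% (within specification). Consequence: a good lot is scrapped, wasting material and production time.

With the conventional null hypothesis that the lot's defect rate is 3% (within specification):
A Type I error is rejecting H₀ when H₀ is true.
Here that means rejecting the lot and scrapping or reworking it when actually the lot's defect rate is 3% (within specification).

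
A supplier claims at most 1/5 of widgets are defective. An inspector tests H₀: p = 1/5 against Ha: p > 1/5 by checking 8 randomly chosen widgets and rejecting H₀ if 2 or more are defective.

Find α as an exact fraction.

194017/390625

The significance level is the probability, assuming p = 1/5, of seeing 2 or more defectives in 8 draws.
Via the complement, α = 1 − Σ_{j=0}^{1} C(8,j)(1/5)^j(4/5)^{8-j} = 194017/390625.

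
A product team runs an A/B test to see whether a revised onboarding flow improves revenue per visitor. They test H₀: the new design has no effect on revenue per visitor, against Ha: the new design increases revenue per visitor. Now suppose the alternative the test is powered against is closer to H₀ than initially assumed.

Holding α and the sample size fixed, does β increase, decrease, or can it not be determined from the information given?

It increases.

When the true parameter is near the null value, the test has a harder time distinguishing Ha from H₀.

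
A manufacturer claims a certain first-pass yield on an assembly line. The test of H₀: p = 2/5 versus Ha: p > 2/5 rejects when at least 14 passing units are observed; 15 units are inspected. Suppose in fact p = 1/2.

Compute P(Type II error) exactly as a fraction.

β = P(fail to reject H₀ | Ha true) = P(S ≤ 13 | p = 1/2), S ~ Binomial(15, 1/2).
Adding the binomial probabilities P(S=0)+…+P(S=13) at p = 1/2 gives 2047/2048.

2047/2048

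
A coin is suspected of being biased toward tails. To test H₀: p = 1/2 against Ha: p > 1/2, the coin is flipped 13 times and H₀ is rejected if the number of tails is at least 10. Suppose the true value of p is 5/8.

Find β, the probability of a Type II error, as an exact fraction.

107331531597/137438953472

β = P(fail to reject H₀ | Ha true) = P(S ≤ 9 | p = 5/8), S ~ Binomial(13, 5/8).
Adding the binomial probabilities P(S=0)+…+P(S=9) at p = 5/8 gives 107331531597/137438953472.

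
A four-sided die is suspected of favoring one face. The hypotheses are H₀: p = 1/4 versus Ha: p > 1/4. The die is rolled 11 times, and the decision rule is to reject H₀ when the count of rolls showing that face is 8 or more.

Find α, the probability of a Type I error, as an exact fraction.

α = P(reject H₀ | H₀ true) = P(K ≥ 8 | p = 1/4), with K ~ Binomial(11, 1/4).
P(K ≥ 8) = Σ_{j=8}^{11} C(11,j)·(1/4)^j·(3/4)^{11-j} = 623/524288.

623/524288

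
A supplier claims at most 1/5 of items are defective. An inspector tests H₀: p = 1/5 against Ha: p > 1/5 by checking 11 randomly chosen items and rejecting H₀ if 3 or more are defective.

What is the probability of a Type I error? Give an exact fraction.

α = P(reject H₀ | H₀ true) = P(S ≥ 3 | p = 1/5), S ~ Binomial(11, 1/5).
Via the complement, α = 1 − Σ_{j=0}^{2} C(11,j)(1/5)^j(4/5)^{11-j} = 3736313/9765625.

3736313/9765625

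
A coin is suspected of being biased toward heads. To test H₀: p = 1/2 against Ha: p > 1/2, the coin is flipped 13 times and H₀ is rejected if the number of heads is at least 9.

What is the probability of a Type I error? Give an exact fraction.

1093/8192

α = P(reject H₀ | H₀ true) = P(X ≥ 9 | p = 1/2), with X ~ Binomial(13, 1/2).
That's C(13,9) + C(13,10) + C(13,11) + C(13,12) + C(13,13) over 2^13, i.e. (715 + 286 + 78 + 13 + 1)/8192 = 1093/8192.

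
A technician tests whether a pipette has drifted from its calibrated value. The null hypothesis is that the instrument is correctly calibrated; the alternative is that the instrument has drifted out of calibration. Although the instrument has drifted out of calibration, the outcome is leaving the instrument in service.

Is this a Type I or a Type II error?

Type II error

'Leaving the instrument in service' corresponds to failing to reject H₀.
H₀ was not rejected but H₀ is false — a Type II error (false negative).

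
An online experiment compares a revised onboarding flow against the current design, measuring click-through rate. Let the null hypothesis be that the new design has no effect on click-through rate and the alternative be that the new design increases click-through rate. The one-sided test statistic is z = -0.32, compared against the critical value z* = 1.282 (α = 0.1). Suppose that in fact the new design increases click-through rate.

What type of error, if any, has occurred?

Type II error

Since z = -0.32 ≤ z* = 1.282, H₀ is not rejected.
H₀ is false (actually the new design increases click-through rate).
Failing to reject a false H₀ is a Type II error.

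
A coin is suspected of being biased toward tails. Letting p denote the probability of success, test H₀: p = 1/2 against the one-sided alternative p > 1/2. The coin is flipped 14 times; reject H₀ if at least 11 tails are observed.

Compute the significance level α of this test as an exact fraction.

235/8192

Under H₀, X ~ Binomial(14, 1/2), and α = P(X ≥ 11).
P(X ≥ 11) = [C(14,11) + C(14,12) + C(14,13) + C(14,14)] / 2^14 = (364 + 91 + 14 + 1) / 16384 = 470/16384 = 235/8192.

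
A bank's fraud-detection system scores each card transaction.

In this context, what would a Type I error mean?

With the conventional null hypothesis that the transaction is legitimate:
A Type I error is rejecting H₀ when H₀ is true.
Here that means blocking the transaction and freezing the card when actually the transaction is legitimate.

A Type I error would mean concluding that the transaction is fraudulent when in fact the transaction is legitimate.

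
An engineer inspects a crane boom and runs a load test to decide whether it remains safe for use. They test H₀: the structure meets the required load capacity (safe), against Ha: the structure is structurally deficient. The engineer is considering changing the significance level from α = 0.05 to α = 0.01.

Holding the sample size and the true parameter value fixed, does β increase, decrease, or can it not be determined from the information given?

Lowering α raises the bar for rejection; under Ha, the test now fails to reject on outcomes it previously would have rejected.

It increases.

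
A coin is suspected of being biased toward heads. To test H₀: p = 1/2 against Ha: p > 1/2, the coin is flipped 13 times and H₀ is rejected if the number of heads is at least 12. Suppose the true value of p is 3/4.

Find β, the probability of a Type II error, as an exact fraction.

A Type II error is failing to reject when Ha holds: with p = 3/4, β = P(X ≤ 11).
Summing C(13,j)·(3/4)^j·(1/4)^{13-j} for j = 0..11 gives 3662863/4194304.

3662863/4194304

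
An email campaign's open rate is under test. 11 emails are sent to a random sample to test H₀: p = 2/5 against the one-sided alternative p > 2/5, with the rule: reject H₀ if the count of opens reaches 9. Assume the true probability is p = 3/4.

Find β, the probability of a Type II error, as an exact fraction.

2285053/4194304

Under the alternative p = 3/4, Y ~ Binomial(11, 3/4); β is the probability the test does not reject, P(Y < 9).
Adding the binomial probabilities P(Y=0)+…+P(Y=8) at p = 3/4 gives 2285053/4194304.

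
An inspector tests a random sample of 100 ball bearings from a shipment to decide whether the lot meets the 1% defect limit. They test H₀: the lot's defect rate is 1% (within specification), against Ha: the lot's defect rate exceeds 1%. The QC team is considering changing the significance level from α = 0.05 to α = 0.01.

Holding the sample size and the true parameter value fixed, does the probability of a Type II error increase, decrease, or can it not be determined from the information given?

Lowering α raises the bar for rejection; under Ha, the test now fails to reject on outcomes it previously would have rejected.

It increases.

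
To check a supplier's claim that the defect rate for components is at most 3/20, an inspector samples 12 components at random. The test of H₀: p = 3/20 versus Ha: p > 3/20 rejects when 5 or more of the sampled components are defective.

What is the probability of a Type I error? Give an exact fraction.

9798413783967/409600000000000

α = P(reject H₀ | H₀ true) = P(X ≥ 5 | p = 3/20), X ~ Binomial(12, 3/20).
Computing the lower-tail complement: 1 − 399801586216033/409600000000000 = 9798413783967/409600000000000.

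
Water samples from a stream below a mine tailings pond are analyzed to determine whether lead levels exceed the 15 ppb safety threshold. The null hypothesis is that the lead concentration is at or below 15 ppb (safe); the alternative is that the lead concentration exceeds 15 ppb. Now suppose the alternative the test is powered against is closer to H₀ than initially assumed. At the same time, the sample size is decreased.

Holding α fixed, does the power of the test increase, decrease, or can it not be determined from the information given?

It decreases.

A smaller departure from H₀ means the test statistic under Ha is distributed closer to where it would be under H₀; rejection becomes less likely. Reducing n widens both sampling distributions, so the test has less ability to distinguish Ha from H₀. Both changes push β in the same direction.
Since power = 1 − β and β increases, power decreases.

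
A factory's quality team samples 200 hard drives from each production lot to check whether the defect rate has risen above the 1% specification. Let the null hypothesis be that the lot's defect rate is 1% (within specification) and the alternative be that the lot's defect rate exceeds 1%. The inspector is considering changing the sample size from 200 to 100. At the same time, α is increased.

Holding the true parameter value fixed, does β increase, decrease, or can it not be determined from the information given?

Cannot be determined from the information given.

The first change alone would make β increase; the second alone would make β decrease. Which effect dominates depends on the magnitudes, which are not given.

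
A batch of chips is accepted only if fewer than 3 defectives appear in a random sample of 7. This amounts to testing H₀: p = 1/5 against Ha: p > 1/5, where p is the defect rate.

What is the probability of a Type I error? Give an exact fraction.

2313/15625

The significance level is the probability, assuming p = 1/5, of seeing 3 or more defectives in 7 draws.
Via the complement, α = 1 − Σ_{j=0}^{2} C(7,j)(1/5)^j(4/5)^{7-j} = 2313/15625.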